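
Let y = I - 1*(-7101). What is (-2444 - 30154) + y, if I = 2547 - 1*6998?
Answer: -29948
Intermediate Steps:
I = -4451 (I = 2547 - 6998 = -4451)
y = 2650 (y = -4451 - 1*(-7101) = -4451 + 7101 = 2650)
(-2444 - 30154) + y = (-2444 - 30154) + 2650 = -32598 + 2650 = -29948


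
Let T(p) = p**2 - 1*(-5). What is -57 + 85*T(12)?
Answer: 12608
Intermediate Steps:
T(p) = 5 + p**2 (T(p) = p**2 + 5 = 5 + p**2)
-57 + 85*T(12) = -57 + 85*(5 + 12**2) = -57 + 85*(5 + 144) = -57 + 85*149 = -57 + 12665 = 12608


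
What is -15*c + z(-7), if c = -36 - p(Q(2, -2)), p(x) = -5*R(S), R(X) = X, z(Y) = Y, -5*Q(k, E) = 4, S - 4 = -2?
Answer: 383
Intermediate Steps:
S = 2 (S = 4 - 2 = 2)
Q(k, E) = -⅘ (Q(k, E) = -⅕*4 = -⅘)
p(x) = -10 (p(x) = -5*2 = -10)
c = -26 (c = -36 - 1*(-10) = -36 + 10 = -26)
-15*c + z(-7) = -15*(-26) - 7 = 390 - 7 = 383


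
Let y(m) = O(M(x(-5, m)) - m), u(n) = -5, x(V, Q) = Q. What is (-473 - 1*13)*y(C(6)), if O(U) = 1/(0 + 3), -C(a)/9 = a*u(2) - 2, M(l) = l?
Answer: -162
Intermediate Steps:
C(a) = 18 + 45*a (C(a) = -9*(a*(-5) - 2) = -9*(-5*a - 2) = -9*(-2 - 5*a) = 18 + 45*a)
O(U) = 1/3
y(m) = 1/3
(-473 - 1*13)*y(C(6)) = (-473 - 1*13)*(1/3) = (-473 - 13)*(1/3) = -486*1/3 = -162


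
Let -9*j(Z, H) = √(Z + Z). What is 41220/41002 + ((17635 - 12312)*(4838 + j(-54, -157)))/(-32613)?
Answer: -527283415744/668599113 + 10646*I*√3/97839 ≈ -788.64 + 0.18847*I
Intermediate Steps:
j(Z, H) = -√2*√Z/9 (j(Z, H) = -√(Z + Z)/9 = -√2*√Z/9)
41220/41002 + ((17635 - 12312)*(4838 + j(-54, -157)))/(-32613) = 41220/41002 + ((17635 - 12312)*(4838 - √2*√(-54)/9))/(-32613) = 41220*(1/41002) + (5323*(4838 - √2*3*I*√6/9))*(-1/32613) = 20610/20501 + (5323*(4838 - 2*I*√3/3))*(-1/32613) = 20610/20501 + (25752674 - 10646*I*√3/3)*(-1/32613) = 20610/20501 + (-25752674/32613 + 10646*I*√3/97839) = -527283415744/668599113 + 10646*I*√3/97839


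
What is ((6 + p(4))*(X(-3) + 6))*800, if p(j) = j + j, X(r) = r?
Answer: 33600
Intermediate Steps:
p(j) = 2*j
((6 + p(4))*(X(-3) + 6))*800 = ((6 + 2*4)*(-3 + 6))*800 = ((6 + 8)*3)*800 = (14*3)*800 = 42*800 = 33600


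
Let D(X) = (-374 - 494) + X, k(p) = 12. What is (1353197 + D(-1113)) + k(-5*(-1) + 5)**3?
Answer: 1352944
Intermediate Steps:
D(X) = -868 + X
(1353197 + D(-1113)) + k(-5*(-1) + 5)**3 = (1353197 + (-868 - 1113)) + 12**3 = (1353197 - 1981) + 1728 = 1351216 + 1728 = 1352944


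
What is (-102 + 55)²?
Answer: 2209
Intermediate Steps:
(-102 + 55)² = (-47)² = 2209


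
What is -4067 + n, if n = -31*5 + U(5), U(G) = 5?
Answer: -4217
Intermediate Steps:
n = -150 (n = -31*5 + 5 = -155 + 5 = -150)
-4067 + n = -4067 - 150 = -4217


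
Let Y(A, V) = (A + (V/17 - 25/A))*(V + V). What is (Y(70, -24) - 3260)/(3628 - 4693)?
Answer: 777676/126735 ≈ 6.1362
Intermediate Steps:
Y(A, V) = 2*V*(A - 25/A + V/17) (Y(A, V) = (A + (V*(1/17) - 25/A))*(2*V) = (A + (V/17 - 25/A))*(2*V) = (A + (-25/A + V/17))*(2*V) = (A - 25/A + V/17)*(2*V) = 2*V*(A - 25/A + V/17))
(Y(70, -24) - 3260)/(3628 - 4693) = ((2/17)*(-24)*(-425 + 70*(-24 + 17*70))/70 - 3260)/(3628 - 4693) = ((2/17)*(-24)*(1/70)*(-425 + 70*(-24 + 1190)) - 3260)/(-1065) = ((2/17)*(-24)*(1/70)*(-425 + 70*1166) - 3260)*(-1/1065) = ((2/17)*(-24)*(1/70)*(-425 + 81620) - 3260)*(-1/1065) = ((2/17)*(-24)*(1/70)*81195 - 3260)*(-1/1065) = (-389736/119 - 3260)*(-1/1065) = -777676/119*(-1/1065) = 777676/126735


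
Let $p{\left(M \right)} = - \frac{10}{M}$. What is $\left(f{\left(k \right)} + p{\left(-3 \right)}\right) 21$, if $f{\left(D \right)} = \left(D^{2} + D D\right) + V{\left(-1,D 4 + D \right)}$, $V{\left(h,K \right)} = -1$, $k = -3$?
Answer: $427$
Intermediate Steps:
$f{\left(D \right)} = -1 + 2 D^{2}$ ($f{\left(D \right)} = \left(D^{2} + D D\right) - 1 = \left(D^{2} + D^{2}\right) - 1 = 2 D^{2} - 1 = -1 + 2 D^{2}$)
$\left(f{\left(k \right)} + p{\left(-3 \right)}\right) 21 = \left(\left(-1 + 2 \left(-3\right)^{2}\right) - \frac{10}{-3}\right) 21 = \left(\left(-1 + 2 \cdot 9\right) - - \frac{10}{3}\right) 21 = \left(\left(-1 + 18\right) + \frac{10}{3}\right) 21 = \left(17 + \frac{10}{3}\right) 21 = \frac{61}{3} \cdot 21 = 427$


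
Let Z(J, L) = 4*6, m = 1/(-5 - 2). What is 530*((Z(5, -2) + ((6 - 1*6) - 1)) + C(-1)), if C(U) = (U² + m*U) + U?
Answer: 85860/7 ≈ 12266.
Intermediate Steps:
m = -⅐ (m = 1/(-7) = -⅐ ≈ -0.14286)
C(U) = U² + 6*U/7 (C(U) = (U² - U/7) + U = U² + 6*U/7)
Z(J, L) = 24
530*((Z(5, -2) + ((6 - 1*6) - 1)) + C(-1)) = 530*((24 + ((6 - 1*6) - 1)) + (⅐)*(-1)*(6 + 7*(-1))) = 530*((24 + ((6 - 6) - 1)) + (⅐)*(-1)*(6 - 7)) = 530*((24 + (0 - 1)) + (⅐)*(-1)*(-1)) = 530*((24 - 1) + ⅐) = 530*(23 + ⅐) = 530*(162/7) = 85860/7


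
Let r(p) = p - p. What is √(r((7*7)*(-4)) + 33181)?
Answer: √33181 ≈ 182.16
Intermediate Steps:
r(p) = 0
√(r((7*7)*(-4)) + 33181) = √(0 + 33181) = √33181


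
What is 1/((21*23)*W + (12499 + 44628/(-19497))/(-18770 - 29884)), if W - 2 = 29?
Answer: 316202346/4734416510533 ≈ 6.6788e-5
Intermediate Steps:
W = 31 (W = 2 + 29 = 31)
1/((21*23)*W + (12499 + 44628/(-19497))/(-18770 - 29884)) = 1/((21*23)*31 + (12499 + 44628/(-19497))/(-18770 - 29884)) = 1/(483*31 + (12499 + 44628*(-1/19497))/(-48654)) = 1/(14973 + (12499 - 14876/6499)*(-1/48654)) = 1/(14973 + (81216125/6499)*(-1/48654)) = 1/(14973 - 81216125/316202346) = 1/(4734416510533/316202346) = 316202346/4734416510533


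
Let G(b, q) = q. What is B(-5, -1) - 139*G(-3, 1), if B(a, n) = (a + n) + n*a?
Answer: -140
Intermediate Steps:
B(a, n) = a + n + a*n (B(a, n) = (a + n) + a*n = a + n + a*n)
B(-5, -1) - 139*G(-3, 1) = (-5 - 1 - 5*(-1)) - 139*1 = (-5 - 1 + 5) - 139 = -1 - 139 = -140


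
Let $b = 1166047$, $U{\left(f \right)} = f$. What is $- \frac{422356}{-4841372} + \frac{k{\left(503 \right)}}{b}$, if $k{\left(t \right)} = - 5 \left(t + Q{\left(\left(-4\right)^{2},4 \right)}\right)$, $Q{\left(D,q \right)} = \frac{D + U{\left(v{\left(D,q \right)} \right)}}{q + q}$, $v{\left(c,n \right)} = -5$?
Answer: $\frac{8500488703}{99916235336} \approx 0.085076$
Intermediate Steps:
$Q{\left(D,q \right)} = \frac{-5 + D}{2 q}$ ($Q{\left(D,q \right)} = \frac{D - 5}{q + q} = \frac{-5 + D}{2 q}$)
$k{\left(t \right)} = - \frac{55}{8} - 5 t$ ($k{\left(t \right)} = - 5 \left(t + \frac{-5 + \left(-4\right)^{2}}{2 \cdot 4}\right) = - 5 \left(t + \frac{1}{2} \cdot \frac{1}{4} \left(-5 + 16\right)\right) = - 5 \left(t + \frac{1}{2} \cdot \frac{1}{4} \cdot 11\right) = - 5 \left(t + \frac{11}{8}\right) = - 5 \left(\frac{11}{8} + t\right) = - \frac{55}{8} - 5 t$)
$- \frac{422356}{-4841372} + \frac{k{\left(503 \right)}}{b} = - \frac{422356}{-4841372} + \frac{- \frac{55}{8} - 2515}{1166047} = \left(-422356\right) \left(- \frac{1}{4841372}\right) + \left(- \frac{55}{8} - 2515\right) \frac{1}{1166047} = \frac{105589}{1210343} - \frac{20175}{9328376} = \frac{8500488703}{99916235336}$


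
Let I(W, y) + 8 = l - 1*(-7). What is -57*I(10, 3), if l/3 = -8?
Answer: 1425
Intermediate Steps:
l = -24 (l = 3*(-8) = -24)
I(W, y) = -25 (I(W, y) = -8 + (-24 - 1*(-7)) = -8 + (-24 + 7) = -8 - 17 = -25)
-57*I(10, 3) = -57*(-25) = 1425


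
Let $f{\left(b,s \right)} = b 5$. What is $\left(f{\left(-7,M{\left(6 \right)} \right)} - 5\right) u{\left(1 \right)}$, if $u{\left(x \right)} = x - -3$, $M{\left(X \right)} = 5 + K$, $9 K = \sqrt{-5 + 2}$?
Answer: $-160$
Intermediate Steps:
$K = \frac{i \sqrt{3}}{9}$ ($K = \frac{\sqrt{-5 + 2}}{9} = \frac{\sqrt{-3}}{9} = \frac{i \sqrt{3}}{9} \approx 0.19245 i$)
$M{\left(X \right)} = 5 + \frac{i \sqrt{3}}{9}$
$f{\left(b,s \right)} = 5 b$
$u{\left(x \right)} = 3 + x$ ($u{\left(x \right)} = x + 3 = 3 + x$)
$\left(f{\left(-7,M{\left(6 \right)} \right)} - 5\right) u{\left(1 \right)} = \left(5 \left(-7\right) - 5\right) \left(3 + 1\right) = \left(-35 - 5\right) 4 = \left(-40\right) 4 = -160$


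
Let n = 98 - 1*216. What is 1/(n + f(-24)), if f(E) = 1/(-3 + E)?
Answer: -27/3187 ≈ -0.0084719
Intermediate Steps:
n = -118 (n = 98 - 216 = -118)
1/(n + f(-24)) = 1/(-118 + 1/(-3 - 24)) = 1/(-118 + 1/(-27)) = 1/(-118 - 1/27) = 1/(-3187/27) = -27/3187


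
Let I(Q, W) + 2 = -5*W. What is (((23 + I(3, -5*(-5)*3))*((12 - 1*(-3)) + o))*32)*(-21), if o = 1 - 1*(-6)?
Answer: 5233536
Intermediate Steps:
I(Q, W) = -2 - 5*W
o = 7 (o = 1 + 6 = 7)
(((23 + I(3, -5*(-5)*3))*((12 - 1*(-3)) + o))*32)*(-21) = (((23 + (-2 - 5*(-5*(-5))*3))*((12 - 1*(-3)) + 7))*32)*(-21) = (((23 + (-2 - 125*3))*((12 + 3) + 7))*32)*(-21) = (((23 + (-2 - 5*75))*(15 + 7))*32)*(-21) = (((23 + (-2 - 375))*22)*32)*(-21) = (((23 - 377)*22)*32)*(-21) = (-354*22*32)*(-21) = -7788*32*(-21) = -249216*(-21) = 5233536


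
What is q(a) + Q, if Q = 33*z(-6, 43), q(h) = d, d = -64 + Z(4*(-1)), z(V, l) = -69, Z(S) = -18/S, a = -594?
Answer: -4673/2 ≈ -2336.5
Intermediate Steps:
d = -119/2 (d = -64 - 18/(4*(-1)) = -64 - 18/(-4) = -64 - 18*(-¼) = -64 + 9/2 = -119/2 ≈ -59.500)
q(h) = -119/2
Q = -2277 (Q = 33*(-69) = -2277)
q(a) + Q = -119/2 - 2277 = -4673/2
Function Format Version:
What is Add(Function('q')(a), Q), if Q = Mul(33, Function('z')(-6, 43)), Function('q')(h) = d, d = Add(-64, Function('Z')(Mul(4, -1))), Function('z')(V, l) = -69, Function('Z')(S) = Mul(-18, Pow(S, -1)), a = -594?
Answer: Rational(-4673, 2) ≈ -2336.5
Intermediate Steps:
d = Rational(-119, 2) (d = Add(-64, Mul(-18, Pow(Mul(4, -1), -1))) = Add(-64, Mul(-18, Pow(-4, -1))) = Add(-64, Mul(-18, Rational(-1, 4))) = Add(-64, Rational(9, 2)) = Rational(-119, 2) ≈ -59.500)
Function('q')(h) = Rational(-119, 2)
Q = -2277 (Q = Mul(33, -69) = -2277)
Add(Function('q')(a), Q) = Add(Rational(-119, 2), -2277) = Rational(-4673, 2)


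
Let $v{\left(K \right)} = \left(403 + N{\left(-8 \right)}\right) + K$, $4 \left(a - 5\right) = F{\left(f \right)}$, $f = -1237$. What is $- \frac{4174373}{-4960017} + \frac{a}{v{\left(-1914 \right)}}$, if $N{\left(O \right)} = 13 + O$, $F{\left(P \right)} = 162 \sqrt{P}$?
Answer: $\frac{2087268551}{2489928534} - \frac{27 i \sqrt{1237}}{1004} \approx 0.83828 - 0.94583 i$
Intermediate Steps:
$a = 5 + \frac{81 i \sqrt{1237}}{2}$ ($a = 5 + \frac{162 \sqrt{-1237}}{4} = 5 + \frac{162 i \sqrt{1237}}{4} = 5 + \frac{81 i \sqrt{1237}}{2} \approx 5.0 + 1424.4 i$)
$v{\left(K \right)} = 408 + K$ ($v{\left(K \right)} = \left(403 + \left(13 - 8\right)\right) + K = \left(403 + 5\right) + K = 408 + K$)
$- \frac{4174373}{-4960017} + \frac{a}{v{\left(-1914 \right)}} = - \frac{4174373}{-4960017} + \frac{5 + \frac{81 i \sqrt{1237}}{2}}{408 - 1914} = \left(-4174373\right) \left(- \frac{1}{4960017}\right) + \frac{5 + \frac{81 i \sqrt{1237}}{2}}{-1506} = \frac{4174373}{4960017} + \left(5 + \frac{81 i \sqrt{1237}}{2}\right) \left(- \frac{1}{1506}\right) = \frac{4174373}{4960017} - \left(\frac{5}{1506} + \frac{27 i \sqrt{1237}}{1004}\right) = \frac{2087268551}{2489928534} - \frac{27 i \sqrt{1237}}{1004}$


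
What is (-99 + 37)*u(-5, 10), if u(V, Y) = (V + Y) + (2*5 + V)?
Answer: -620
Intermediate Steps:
u(V, Y) = 10 + Y + 2*V (u(V, Y) = (V + Y) + (10 + V) = 10 + Y + 2*V)
(-99 + 37)*u(-5, 10) = (-99 + 37)*(10 + 10 + 2*(-5)) = -62*(10 + 10 - 10) = -62*10 = -620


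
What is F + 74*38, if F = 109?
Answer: 2921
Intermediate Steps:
F + 74*38 = 109 + 74*38 = 109 + 2812 = 2921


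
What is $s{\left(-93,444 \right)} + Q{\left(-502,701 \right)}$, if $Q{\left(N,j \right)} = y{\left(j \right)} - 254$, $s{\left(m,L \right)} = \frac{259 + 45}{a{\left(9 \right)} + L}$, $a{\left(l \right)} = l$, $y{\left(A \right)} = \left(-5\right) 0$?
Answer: $- \frac{114758}{453} \approx -253.33$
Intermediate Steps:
$y{\left(A \right)} = 0$
$s{\left(m,L \right)} = \frac{304}{9 + L}$ ($s{\left(m,L \right)} = \frac{259 + 45}{9 + L} = \frac{304}{9 + L}$)
$Q{\left(N,j \right)} = -254$ ($Q{\left(N,j \right)} = 0 - 254 = -254$)
$s{\left(-93,444 \right)} + Q{\left(-502,701 \right)} = \frac{304}{9 + 444} - 254 = \frac{304}{453} - 254 = - \frac{114758}{453}$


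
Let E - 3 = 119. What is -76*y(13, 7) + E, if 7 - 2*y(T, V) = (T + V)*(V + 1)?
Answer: 5936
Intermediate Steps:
E = 122 (E = 3 + 119 = 122)
y(T, V) = 7/2 - (1 + V)*(T + V)/2 (y(T, V) = 7/2 - (T + V)*(V + 1)/2 = 7/2 - (T + V)*(1 + V)/2 = 7/2 - (1 + V)*(T + V)/2)
-76*y(13, 7) + E = -76*(7/2 - 1/2*13 - 1/2*7 - 1/2*7**2 - 1/2*13*7) + 122 = -76*(7/2 - 13/2 - 7/2 - 1/2*49 - 91/2) + 122 = -76*(7/2 - 13/2 - 7/2 - 49/2 - 91/2) + 122 = -76*(-153/2) + 122 = 5814 + 122 = 5936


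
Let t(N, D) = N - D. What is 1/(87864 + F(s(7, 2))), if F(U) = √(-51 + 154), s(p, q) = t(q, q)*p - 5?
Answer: 87864/7720082393 - √103/7720082393 ≈ 1.1380e-5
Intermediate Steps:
s(p, q) = -5 (s(p, q) = (q - q)*p - 5 = 0*p - 5 = 0 - 5 = -5)
F(U) = √103
1/(87864 + F(s(7, 2))) = 1/(87864 + √103)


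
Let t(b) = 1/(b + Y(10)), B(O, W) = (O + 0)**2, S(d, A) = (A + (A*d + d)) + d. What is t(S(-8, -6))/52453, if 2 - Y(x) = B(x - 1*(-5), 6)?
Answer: -1/10333241 ≈ -9.6775e-8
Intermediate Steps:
S(d, A) = A + 2*d + A*d (S(d, A) = (A + (d + A*d)) + d = (A + d + A*d) + d = A + 2*d + A*d)
B(O, W) = O**2
Y(x) = 2 - (5 + x)**2 (Y(x) = 2 - (x - 1*(-5))**2 = 2 - (x + 5)**2 = 2 - (5 + x)**2)
t(b) = 1/(-223 + b) (t(b) = 1/(b + (2 - (5 + 10)**2)) = 1/(b + (2 - 1*15**2)) = 1/(b + (2 - 1*225)) = 1/(b + (2 - 225)) = 1/(b - 223) = 1/(-223 + b))
t(S(-8, -6))/52453 = 1/(-223 + (-6 + 2*(-8) - 6*(-8))*52453) = (1/52453)/(-223 + (-6 - 16 + 48)) = (1/52453)/(-223 + 26) = (1/52453)/(-197) = -1/197*1/52453 = -1/10333241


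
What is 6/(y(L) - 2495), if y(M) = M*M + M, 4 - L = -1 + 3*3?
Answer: -6/2483 ≈ -0.0024164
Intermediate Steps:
L = -4 (L = 4 - (-1 + 3*3) = 4 - (-1 + 9) = 4 - 1*8 = 4 - 8 = -4)
y(M) = M + M² (y(M) = M² + M = M + M²)
6/(y(L) - 2495) = 6/(-4*(1 - 4) - 2495) = 6/(-4*(-3) - 2495) = 6/(12 - 2495) = 6/(-2483) = 6*(-1/2483) = -6/2483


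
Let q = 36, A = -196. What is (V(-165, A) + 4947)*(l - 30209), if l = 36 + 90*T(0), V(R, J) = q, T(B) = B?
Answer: -150352059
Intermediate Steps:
V(R, J) = 36
l = 36 (l = 36 + 90*0 = 36 + 0 = 36)
(V(-165, A) + 4947)*(l - 30209) = (36 + 4947)*(36 - 30209) = 4983*(-30173) = -150352059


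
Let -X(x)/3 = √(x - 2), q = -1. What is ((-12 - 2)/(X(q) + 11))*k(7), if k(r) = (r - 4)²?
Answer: -693/74 - 189*I*√3/74 ≈ -9.3649 - 4.4238*I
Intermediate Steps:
X(x) = -3*√(-2 + x) (X(x) = -3*√(x - 2) = -3*√(-2 + x))
k(r) = (-4 + r)²
((-12 - 2)/(X(q) + 11))*k(7) = ((-12 - 2)/(-3*√(-2 - 1) + 11))*(-4 + 7)² = -14/(-3*I*√3 + 11)*3² = -14/(-3*I*√3 + 11)*9 = -14/(11 - 3*I*√3)*9 = -126/(11 - 3*I*√3)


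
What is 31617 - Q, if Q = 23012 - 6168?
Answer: 14773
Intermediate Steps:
Q = 16844
31617 - Q = 31617 - 1*16844 = 31617 - 16844 = 14773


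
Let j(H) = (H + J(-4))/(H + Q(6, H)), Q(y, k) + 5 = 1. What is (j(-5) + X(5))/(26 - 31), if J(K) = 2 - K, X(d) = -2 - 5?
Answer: 64/45 ≈ 1.4222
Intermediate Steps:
Q(y, k) = -4 (Q(y, k) = -5 + 1 = -4)
X(d) = -7
j(H) = (6 + H)/(-4 + H) (j(H) = (H + (2 - 1*(-4)))/(H - 4) = (H + (2 + 4))/(-4 + H) = (H + 6)/(-4 + H) = (6 + H)/(-4 + H))
(j(-5) + X(5))/(26 - 31) = ((6 - 5)/(-4 - 5) - 7)/(26 - 31) = (1/(-9) - 7)/(-5) = (-⅑*1 - 7)*(-⅕) = (-⅑ - 7)*(-⅕) = -64/9*(-⅕) = 64/45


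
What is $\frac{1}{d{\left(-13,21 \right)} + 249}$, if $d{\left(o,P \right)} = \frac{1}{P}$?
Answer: $\frac{21}{5230} \approx 0.0040153$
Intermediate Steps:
$\frac{1}{d{\left(-13,21 \right)} + 249} = \frac{1}{\frac{1}{21} + 249} = \frac{1}{\frac{5230}{21}} = \frac{21}{5230}$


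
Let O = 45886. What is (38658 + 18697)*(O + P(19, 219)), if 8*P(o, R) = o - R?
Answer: 2630357655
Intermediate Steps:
P(o, R) = -R/8 + o/8 (P(o, R) = (o - R)/8 = -R/8 + o/8)
(38658 + 18697)*(O + P(19, 219)) = (38658 + 18697)*(45886 + (-⅛*219 + (⅛)*19)) = 57355*(45886 + (-219/8 + 19/8)) = 57355*(45886 - 25) = 57355*45861 = 2630357655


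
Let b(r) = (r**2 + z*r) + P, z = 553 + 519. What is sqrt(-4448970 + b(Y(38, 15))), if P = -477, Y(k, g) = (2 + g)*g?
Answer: I*sqrt(4111062) ≈ 2027.6*I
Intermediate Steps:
Y(k, g) = g*(2 + g)
z = 1072
b(r) = -477 + r**2 + 1072*r (b(r) = (r**2 + 1072*r) - 477 = -477 + r**2 + 1072*r)
sqrt(-4448970 + b(Y(38, 15))) = sqrt(-4448970 + (-477 + (15*(2 + 15))**2 + 1072*(15*(2 + 15)))) = sqrt(-4448970 + (-477 + (15*17)**2 + 1072*(15*17))) = sqrt(-4448970 + (-477 + 255**2 + 1072*255)) = sqrt(-4448970 + (-477 + 65025 + 273360)) = sqrt(-4448970 + 337908) = sqrt(-4111062) = I*sqrt(4111062)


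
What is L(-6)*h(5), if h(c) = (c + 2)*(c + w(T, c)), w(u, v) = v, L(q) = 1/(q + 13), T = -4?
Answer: 10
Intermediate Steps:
L(q) = 1/(13 + q)
h(c) = 2*c*(2 + c) (h(c) = (c + 2)*(c + c) = (2 + c)*(2*c) = 2*c*(2 + c))
L(-6)*h(5) = (2*5*(2 + 5))/(13 - 6) = (2*5*7)/7 = (1/7)*70 = 10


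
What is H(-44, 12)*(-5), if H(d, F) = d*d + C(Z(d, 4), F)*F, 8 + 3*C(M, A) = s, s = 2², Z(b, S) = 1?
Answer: -9600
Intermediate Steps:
s = 4
C(M, A) = -4/3 (C(M, A) = -8/3 + (⅓)*4 = -8/3 + 4/3 = -4/3)
H(d, F) = d² - 4*F/3 (H(d, F) = d*d - 4*F/3 = d² - 4*F/3)
H(-44, 12)*(-5) = ((-44)² - 4/3*12)*(-5) = (1936 - 16)*(-5) = 1920*(-5) = -9600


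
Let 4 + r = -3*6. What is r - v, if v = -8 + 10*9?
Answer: -104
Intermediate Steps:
r = -22 (r = -4 - 3*6 = -4 - 18 = -22)
v = 82 (v = -8 + 90 = 82)
r - v = -22 - 1*82 = -22 - 82 = -104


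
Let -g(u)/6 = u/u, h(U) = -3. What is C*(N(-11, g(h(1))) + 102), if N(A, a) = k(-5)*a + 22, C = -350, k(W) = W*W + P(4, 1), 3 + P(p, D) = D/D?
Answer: 4900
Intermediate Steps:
P(p, D) = -2 (P(p, D) = -3 + D/D = -3 + 1 = -2)
g(u) = -6 (g(u) = -6*u/u = -6*1 = -6)
k(W) = -2 + W**2 (k(W) = W*W - 2 = W**2 - 2 = -2 + W**2)
N(A, a) = 22 + 23*a (N(A, a) = (-2 + (-5)**2)*a + 22 = (-2 + 25)*a + 22 = 23*a + 22 = 22 + 23*a)
C*(N(-11, g(h(1))) + 102) = -350*((22 + 23*(-6)) + 102) = -350*((22 - 138) + 102) = -350*(-116 + 102) = -350*(-14) = 4900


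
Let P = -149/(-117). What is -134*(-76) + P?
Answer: 1191677/117 ≈ 10185.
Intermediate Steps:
P = 149/117 (P = -149*(-1/117) = 149/117 ≈ 1.2735)
-134*(-76) + P = -134*(-76) + 149/117 = 10184 + 149/117 = 1191677/117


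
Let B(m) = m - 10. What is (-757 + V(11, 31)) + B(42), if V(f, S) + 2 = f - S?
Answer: -747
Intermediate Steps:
V(f, S) = -2 + f - S (V(f, S) = -2 + (f - S) = -2 + f - S)
B(m) = -10 + m
(-757 + V(11, 31)) + B(42) = (-757 + (-2 + 11 - 1*31)) + (-10 + 42) = (-757 + (-2 + 11 - 31)) + 32 = (-757 - 22) + 32 = -779 + 32 = -747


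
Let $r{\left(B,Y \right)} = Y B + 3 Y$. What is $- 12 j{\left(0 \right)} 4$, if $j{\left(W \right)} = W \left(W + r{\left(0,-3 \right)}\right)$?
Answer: $0$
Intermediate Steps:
$r{\left(B,Y \right)} = 3 Y + B Y$ ($r{\left(B,Y \right)} = B Y + 3 Y = 3 Y + B Y$)
$j{\left(W \right)} = W \left(-9 + W\right)$ ($j{\left(W \right)} = W \left(W - 3 \left(3 + 0\right)\right) = W \left(W - 9\right) = W \left(-9 + W\right)$)
$- 12 j{\left(0 \right)} 4 = - 12 \cdot 0 \left(-9 + 0\right) 4 = - 12 \cdot 0 \left(-9\right) 4 = \left(-12\right) 0 \cdot 4 = 0 \cdot 4 = 0$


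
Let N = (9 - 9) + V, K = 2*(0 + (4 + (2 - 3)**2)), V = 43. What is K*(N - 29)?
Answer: 140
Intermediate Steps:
K = 10 (K = 2*(0 + (4 + (-1)**2)) = 2*(0 + (4 + 1)) = 2*(0 + 5) = 2*5 = 10)
N = 43 (N = (9 - 9) + 43 = 0 + 43 = 43)
K*(N - 29) = 10*(43 - 29) = 10*14 = 140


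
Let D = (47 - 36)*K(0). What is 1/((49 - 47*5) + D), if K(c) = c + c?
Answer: -1/186 ≈ -0.0053763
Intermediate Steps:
K(c) = 2*c
D = 0 (D = (47 - 36)*(2*0) = 11*0 = 0)
1/((49 - 47*5) + D) = 1/((49 - 47*5) + 0) = 1/((49 - 235) + 0) = 1/(-186 + 0) = 1/(-186) = -1/186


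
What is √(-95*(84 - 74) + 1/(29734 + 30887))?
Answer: I*√28852564449/5511 ≈ 30.822*I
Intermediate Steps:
√(-95*(84 - 74) + 1/(29734 + 30887)) = √(-95*10 + 1/60621) = √(-950 + 1/60621) = √(-57589949/60621) = I*√28852564449/5511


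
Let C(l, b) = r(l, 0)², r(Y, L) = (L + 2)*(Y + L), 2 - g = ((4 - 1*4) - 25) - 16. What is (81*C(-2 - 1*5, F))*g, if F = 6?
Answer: 682668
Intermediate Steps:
g = 43 (g = 2 - (((4 - 1*4) - 25) - 16) = 2 - (((4 - 4) - 25) - 16) = 2 - ((0 - 25) - 16) = 2 - (-25 - 16) = 2 - 1*(-41) = 2 + 41 = 43)
r(Y, L) = (2 + L)*(L + Y)
C(l, b) = 4*l² (C(l, b) = (0² + 2*0 + 2*l + 0*l)² = (0 + 0 + 2*l + 0)² = (2*l)² = 4*l²)
(81*C(-2 - 1*5, F))*g = (81*(4*(-2 - 1*5)²))*43 = (81*(4*(-2 - 5)²))*43 = (81*(4*(-7)²))*43 = (81*(4*49))*43 = (81*196)*43 = 15876*43 = 682668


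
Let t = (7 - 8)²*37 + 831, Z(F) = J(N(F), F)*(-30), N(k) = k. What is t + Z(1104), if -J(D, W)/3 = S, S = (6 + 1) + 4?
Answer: 1858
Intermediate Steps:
S = 11 (S = 7 + 4 = 11)
J(D, W) = -33 (J(D, W) = -3*11 = -33)
Z(F) = 990 (Z(F) = -33*(-30) = 990)
t = 868 (t = (-1)²*37 + 831 = 1*37 + 831 = 37 + 831 = 868)
t + Z(1104) = 868 + 990 = 1858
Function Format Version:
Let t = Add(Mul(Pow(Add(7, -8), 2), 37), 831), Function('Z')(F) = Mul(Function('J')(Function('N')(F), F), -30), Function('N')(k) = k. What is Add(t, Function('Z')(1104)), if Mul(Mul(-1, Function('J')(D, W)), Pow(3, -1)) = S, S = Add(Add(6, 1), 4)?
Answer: 1858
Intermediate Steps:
S = 11 (S = Add(7, 4) = 11)
Function('J')(D, W) = -33 (Function('J')(D, W) = Mul(-3, 11) = -33)
Function('Z')(F) = 990 (Function('Z')(F) = Mul(-33, -30) = 990)
t = 868 (t = Add(Mul(Pow(-1, 2), 37), 831) = Add(Mul(1, 37), 831) = Add(37, 831) = 868)
Add(t, Function('Z')(1104)) = Add(868, 990) = 1858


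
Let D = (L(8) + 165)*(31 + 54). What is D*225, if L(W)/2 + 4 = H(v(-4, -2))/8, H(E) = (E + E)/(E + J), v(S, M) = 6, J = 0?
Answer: 6024375/2 ≈ 3.0122e+6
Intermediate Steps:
H(E) = 2 (H(E) = (E + E)/(E + 0) = (2*E)/E = 2)
L(W) = -15/2 (L(W) = -8 + 2*(2/8) = -8 + 2*(2*(1/8)) = -8 + 2*(1/4) = -8 + 1/2 = -15/2)
D = 26775/2 (D = (-15/2 + 165)*(31 + 54) = (315/2)*85 = 26775/2 ≈ 13388.)
D*225 = (26775/2)*225 = 6024375/2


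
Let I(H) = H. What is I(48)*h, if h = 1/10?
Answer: 24/5 ≈ 4.8000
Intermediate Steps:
h = ⅒ ≈ 0.10000
I(48)*h = 48*(⅒) = 24/5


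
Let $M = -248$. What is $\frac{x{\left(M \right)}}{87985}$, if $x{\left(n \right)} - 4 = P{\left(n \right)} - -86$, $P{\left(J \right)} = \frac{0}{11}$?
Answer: $\frac{18}{17597} \approx 0.0010229$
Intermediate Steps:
$P{\left(J \right)} = 0$ ($P{\left(J \right)} = 0 \cdot \frac{1}{11} = 0$)
$x{\left(n \right)} = 90$ ($x{\left(n \right)} = 4 + \left(0 - -86\right) = 4 + \left(0 + 86\right) = 4 + 86 = 90$)
$\frac{x{\left(M \right)}}{87985} = \frac{90}{87985} = 90 \cdot \frac{1}{87985} = \frac{18}{17597}$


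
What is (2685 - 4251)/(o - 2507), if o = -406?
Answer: 522/971 ≈ 0.53759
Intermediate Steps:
(2685 - 4251)/(o - 2507) = (2685 - 4251)/(-406 - 2507) = -1566/(-2913) = -1566*(-1/2913) = 522/971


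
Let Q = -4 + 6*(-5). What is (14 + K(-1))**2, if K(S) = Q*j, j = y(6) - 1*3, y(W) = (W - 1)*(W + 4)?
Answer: 2509056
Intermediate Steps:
Q = -34 (Q = -4 - 30 = -34)
y(W) = (-1 + W)*(4 + W)
j = 47 (j = (-4 + 6**2 + 3*6) - 1*3 = (-4 + 36 + 18) - 3 = 50 - 3 = 47)
K(S) = -1598 (K(S) = -34*47 = -1598)
(14 + K(-1))**2 = (14 - 1598)**2 = (-1584)**2 = 2509056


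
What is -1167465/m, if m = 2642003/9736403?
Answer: -874377671415/203231 ≈ -4.3024e+6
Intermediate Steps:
m = 2642003/9736403 (m = 2642003*(1/9736403) = 2642003/9736403 ≈ 0.27135)
-1167465/m = -1167465/2642003/9736403 = -1167465*9736403/2642003 = -874377671415/203231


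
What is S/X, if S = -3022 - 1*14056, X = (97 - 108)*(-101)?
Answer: -17078/1111 ≈ -15.372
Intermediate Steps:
X = 1111 (X = -11*(-101) = 1111)
S = -17078 (S = -3022 - 14056 = -17078)
S/X = -17078/1111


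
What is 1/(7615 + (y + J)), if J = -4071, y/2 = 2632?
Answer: 1/8808 ≈ 0.00011353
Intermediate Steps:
y = 5264 (y = 2*2632 = 5264)
1/(7615 + (y + J)) = 1/(7615 + (5264 - 4071)) = 1/(7615 + 1193) = 1/8808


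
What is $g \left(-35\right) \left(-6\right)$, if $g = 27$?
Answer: $5670$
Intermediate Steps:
$g \left(-35\right) \left(-6\right) = 27 \left(-35\right) \left(-6\right) = \left(-945\right) \left(-6\right) = 5670$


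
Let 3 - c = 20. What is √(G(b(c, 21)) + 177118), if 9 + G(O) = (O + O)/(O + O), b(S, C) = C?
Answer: √177110 ≈ 420.84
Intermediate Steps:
c = -17 (c = 3 - 1*20 = 3 - 20 = -17)
G(O) = -8 (G(O) = -9 + (O + O)/(O + O) = -9 + (2*O)/((2*O)) = -9 + (2*O)*(1/(2*O)) = -9 + 1 = -8)
√(G(b(c, 21)) + 177118) = √(-8 + 177118) = √177110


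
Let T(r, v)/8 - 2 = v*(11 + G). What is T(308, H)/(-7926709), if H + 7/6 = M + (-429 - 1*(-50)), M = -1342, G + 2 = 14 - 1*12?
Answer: 454604/23780127 ≈ 0.019117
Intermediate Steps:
G = 0 (G = -2 + (14 - 1*12) = -2 + (14 - 12) = -2 + 2 = 0)
H = -10333/6 (H = -7/6 + (-1342 + (-429 - 1*(-50))) = -7/6 + (-1342 + (-429 + 50)) = -7/6 + (-1342 - 379) = -7/6 - 1721 = -10333/6 ≈ -1722.2)
T(r, v) = 16 + 88*v (T(r, v) = 16 + 8*(v*(11 + 0)) = 16 + 8*(v*11) = 16 + 8*(11*v) = 16 + 88*v)
T(308, H)/(-7926709) = (16 + 88*(-10333/6))/(-7926709) = (16 - 454652/3)*(-1/7926709) = -454604/3*(-1/7926709) = 454604/23780127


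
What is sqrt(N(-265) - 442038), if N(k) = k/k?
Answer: I*sqrt(442037) ≈ 664.86*I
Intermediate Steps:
N(k) = 1
sqrt(N(-265) - 442038) = sqrt(1 - 442038) = sqrt(-442037) = I*sqrt(442037)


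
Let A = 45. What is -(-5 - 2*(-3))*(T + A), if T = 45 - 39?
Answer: -51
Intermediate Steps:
T = 6
-(-5 - 2*(-3))*(T + A) = -(-5 - 2*(-3))*(6 + 45) = -(-5 + 6)*51 = -51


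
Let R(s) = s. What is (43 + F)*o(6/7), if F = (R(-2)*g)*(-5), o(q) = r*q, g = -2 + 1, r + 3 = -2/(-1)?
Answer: -198/7 ≈ -28.286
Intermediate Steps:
r = -1 (r = -3 - 2/(-1) = -3 - 2*(-1) = -3 + 2 = -1)
g = -1
o(q) = -q
F = -10 (F = -2*(-1)*(-5) = 2*(-5) = -10)
(43 + F)*o(6/7) = (43 - 10)*(-6/7) = 33*(-6/7) = -198/7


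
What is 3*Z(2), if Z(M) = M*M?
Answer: 12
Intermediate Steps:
Z(M) = M**2
3*Z(2) = 3*2**2 = 3*4 = 12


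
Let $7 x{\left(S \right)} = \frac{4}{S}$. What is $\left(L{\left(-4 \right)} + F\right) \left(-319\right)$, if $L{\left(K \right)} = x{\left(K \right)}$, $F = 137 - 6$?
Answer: $- \frac{292204}{7} \approx -41743.0$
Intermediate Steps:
$F = 131$ ($F = 137 - 6 = 131$)
$x{\left(S \right)} = \frac{4}{7 S}$ ($x{\left(S \right)} = \frac{4 \frac{1}{S}}{7} = \frac{4}{7 S}$)
$L{\left(K \right)} = \frac{4}{7 K}$
$\left(L{\left(-4 \right)} + F\right) \left(-319\right) = \left(\frac{4}{7 \left(-4\right)} + 131\right) \left(-319\right) = \left(\frac{4}{7} \left(- \frac{1}{4}\right) + 131\right) \left(-319\right) = \left(- \frac{1}{7} + 131\right) \left(-319\right) = \frac{916}{7} \left(-319\right) = - \frac{292204}{7}$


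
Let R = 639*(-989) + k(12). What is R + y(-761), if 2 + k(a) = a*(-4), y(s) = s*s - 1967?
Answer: -54867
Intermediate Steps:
y(s) = -1967 + s² (y(s) = s² - 1967 = -1967 + s²)
k(a) = -2 - 4*a (k(a) = -2 + a*(-4) = -2 - 4*a)
R = -632021 (R = 639*(-989) + (-2 - 4*12) = -631971 + (-2 - 48) = -631971 - 50 = -632021)
R + y(-761) = -632021 + (-1967 + (-761)²) = -632021 + (-1967 + 579121) = -632021 + 577154 = -54867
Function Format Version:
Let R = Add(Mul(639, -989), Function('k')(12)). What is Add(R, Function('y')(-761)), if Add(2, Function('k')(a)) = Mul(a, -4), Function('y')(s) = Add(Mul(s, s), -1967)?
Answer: -54867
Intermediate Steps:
Function('y')(s) = Add(-1967, Pow(s, 2)) (Function('y')(s) = Add(Pow(s, 2), -1967) = Add(-1967, Pow(s, 2)))
Function('k')(a) = Add(-2, Mul(-4, a)) (Function('k')(a) = Add(-2, Mul(a, -4)) = Add(-2, Mul(-4, a)))
R = -632021 (R = Add(Mul(639, -989), Add(-2, Mul(-4, 12))) = Add(-631971, Add(-2, -48)) = Add(-631971, -50) = -632021)
Add(R, Function('y')(-761)) = Add(-632021, Add(-1967, Pow(-761, 2))) = Add(-632021, Add(-1967, 579121)) = Add(-632021, 577154) = -54867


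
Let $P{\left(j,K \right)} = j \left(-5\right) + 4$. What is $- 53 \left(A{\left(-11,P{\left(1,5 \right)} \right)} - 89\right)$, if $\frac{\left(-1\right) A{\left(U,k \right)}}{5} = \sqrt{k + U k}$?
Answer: $4717 + 265 \sqrt{10} \approx 5555.0$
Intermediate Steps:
$P{\left(j,K \right)} = 4 - 5 j$ ($P{\left(j,K \right)} = - 5 j + 4 = 4 - 5 j$)
$A{\left(U,k \right)} = - 5 \sqrt{k + U k}$
$- 53 \left(A{\left(-11,P{\left(1,5 \right)} \right)} - 89\right) = - 53 \left(- 5 \sqrt{\left(4 - 5\right) \left(1 - 11\right)} - 89\right) = - 53 \left(- 5 \sqrt{\left(4 - 5\right) \left(-10\right)} - 89\right) = - 53 \left(- 5 \sqrt{\left(-1\right) \left(-10\right)} - 89\right) = - 53 \left(- 5 \sqrt{10} - 89\right) = - 53 \left(-89 - 5 \sqrt{10}\right) = 4717 + 265 \sqrt{10}$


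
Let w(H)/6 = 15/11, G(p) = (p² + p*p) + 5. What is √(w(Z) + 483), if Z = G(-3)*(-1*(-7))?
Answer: √59433/11 ≈ 22.163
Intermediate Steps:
G(p) = 5 + 2*p² (G(p) = (p² + p²) + 5 = 2*p² + 5 = 5 + 2*p²)
Z = 161 (Z = (5 + 2*(-3)²)*(-1*(-7)) = (5 + 2*9)*7 = (5 + 18)*7 = 23*7 = 161)
w(H) = 90/11 (w(H) = 6*(15/11) = 90/11)
√(w(Z) + 483) = √(90/11 + 483) = √(5403/11) = √59433/11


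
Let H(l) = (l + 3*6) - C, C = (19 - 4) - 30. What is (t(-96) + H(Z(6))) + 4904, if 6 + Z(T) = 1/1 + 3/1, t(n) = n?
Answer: 4839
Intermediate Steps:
C = -15 (C = 15 - 30 = -15)
Z(T) = -2 (Z(T) = -6 + (1/1 + 3/1) = -6 + (1*1 + 3*1) = -6 + (1 + 3) = -6 + 4 = -2)
H(l) = 33 + l (H(l) = (l + 3*6) - 1*(-15) = (l + 18) + 15 = (18 + l) + 15 = 33 + l)
(t(-96) + H(Z(6))) + 4904 = (-96 + (33 - 2)) + 4904 = (-96 + 31) + 4904 = -65 + 4904 = 4839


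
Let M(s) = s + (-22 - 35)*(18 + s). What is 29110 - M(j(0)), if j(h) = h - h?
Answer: 30136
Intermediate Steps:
j(h) = 0
M(s) = -1026 - 56*s (M(s) = s - 57*(18 + s) = s + (-1026 - 57*s) = -1026 - 56*s)
29110 - M(j(0)) = 29110 - (-1026 - 56*0) = 29110 - (-1026 + 0) = 29110 - 1*(-1026) = 29110 + 1026 = 30136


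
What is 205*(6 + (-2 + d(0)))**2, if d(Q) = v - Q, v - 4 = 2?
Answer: 20500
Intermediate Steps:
v = 6 (v = 4 + 2 = 6)
d(Q) = 6 - Q
205*(6 + (-2 + d(0)))**2 = 205*(6 + (-2 + (6 - 1*0)))**2 = 205*(6 + (-2 + (6 + 0)))**2 = 205*(6 + (-2 + 6))**2 = 205*(6 + 4)**2 = 205*10**2 = 205*100 = 20500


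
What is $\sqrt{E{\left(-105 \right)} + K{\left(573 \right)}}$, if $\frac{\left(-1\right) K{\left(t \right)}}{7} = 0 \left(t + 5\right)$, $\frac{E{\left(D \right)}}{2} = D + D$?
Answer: $2 i \sqrt{105} \approx 20.494 i$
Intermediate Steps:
$E{\left(D \right)} = 4 D$ ($E{\left(D \right)} = 2 \left(D + D\right) = 2 \cdot 2 D = 4 D$)
$K{\left(t \right)} = 0$ ($K{\left(t \right)} = - 7 \cdot 0 \left(t + 5\right) = - 7 \cdot 0 \left(5 + t\right) = \left(-7\right) 0 = 0$)
$\sqrt{E{\left(-105 \right)} + K{\left(573 \right)}} = \sqrt{4 \left(-105\right) + 0} = \sqrt{-420 + 0} = \sqrt{-420} = 2 i \sqrt{105}$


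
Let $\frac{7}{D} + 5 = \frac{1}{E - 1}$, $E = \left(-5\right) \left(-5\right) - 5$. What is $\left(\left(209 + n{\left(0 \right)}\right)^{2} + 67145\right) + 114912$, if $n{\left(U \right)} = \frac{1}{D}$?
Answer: $\frac{3987862482}{17689} \approx 2.2544 \cdot 10^{5}$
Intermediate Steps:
$E = 20$ ($E = 25 - 5 = 20$)
$D = - \frac{133}{94}$ ($D = \frac{7}{-5 + \frac{1}{20 - 1}} = \frac{7}{-5 + \frac{1}{19}} = \frac{7}{- \frac{94}{19}} = 7 \left(- \frac{19}{94}\right) = - \frac{133}{94} \approx -1.4149$)
$n{\left(U \right)} = - \frac{94}{133}$ ($n{\left(U \right)} = \frac{1}{- \frac{133}{94}} = - \frac{94}{133}$)
$\left(\left(209 + n{\left(0 \right)}\right)^{2} + 67145\right) + 114912 = \left(\left(209 - \frac{94}{133}\right)^{2} + 67145\right) + 114912 = \left(\left(\frac{27703}{133}\right)^{2} + 67145\right) + 114912 = \left(\frac{767456209}{17689} + 67145\right) + 114912 = \frac{1955184114}{17689} + 114912 = \frac{3987862482}{17689}$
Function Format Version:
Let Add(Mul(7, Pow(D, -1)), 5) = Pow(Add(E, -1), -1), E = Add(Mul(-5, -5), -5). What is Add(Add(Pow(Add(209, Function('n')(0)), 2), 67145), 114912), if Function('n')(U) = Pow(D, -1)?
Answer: Rational(3987862482, 17689) ≈ 2.2544e+5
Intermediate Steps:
E = 20 (E = Add(25, -5) = 20)
D = Rational(-133, 94) (D = Mul(7, Pow(Add(-5, Pow(Add(20, -1), -1)), -1)) = Mul(7, Pow(Add(-5, Pow(19, -1)), -1)) = Mul(7, Pow(Add(-5, Rational(1, 19)), -1)) = Mul(7, Pow(Rational(-94, 19), -1)) = Mul(7, Rational(-19, 94)) = Rational(-133, 94) ≈ -1.4149)
Function('n')(U) = Rational(-94, 133) (Function('n')(U) = Pow(Rational(-133, 94), -1) = Rational(-94, 133))
Add(Add(Pow(Add(209, Function('n')(0)), 2), 67145), 114912) = Add(Add(Pow(Add(209, Rational(-94, 133)), 2), 67145), 114912) = Add(Add(Pow(Rational(27703, 133), 2), 67145), 114912) = Add(Add(Rational(767456209, 17689), 67145), 114912) = Add(Rational(1955184114, 17689), 114912) = Rational(3987862482, 17689)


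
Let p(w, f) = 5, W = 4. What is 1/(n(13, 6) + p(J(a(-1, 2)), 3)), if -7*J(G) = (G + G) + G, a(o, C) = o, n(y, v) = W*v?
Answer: 1/29 ≈ 0.034483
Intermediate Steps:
n(y, v) = 4*v
J(G) = -3*G/7 (J(G) = -((G + G) + G)/7 = -(2*G + G)/7 = -3*G/7)
1/(n(13, 6) + p(J(a(-1, 2)), 3)) = 1/(4*6 + 5) = 1/(24 + 5) = 1/29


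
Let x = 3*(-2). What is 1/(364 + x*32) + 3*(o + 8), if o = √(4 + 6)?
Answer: 4129/172 + 3*√10 ≈ 33.493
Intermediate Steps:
o = √10 ≈ 3.1623
x = -6
1/(364 + x*32) + 3*(o + 8) = 1/(364 - 6*32) + 3*(√10 + 8) = 1/(364 - 192) + 3*(8 + √10) = 1/172 + (24 + 3*√10) = 4129/172 + 3*√10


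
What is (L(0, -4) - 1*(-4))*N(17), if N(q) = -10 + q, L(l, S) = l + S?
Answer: 0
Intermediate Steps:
L(l, S) = S + l
(L(0, -4) - 1*(-4))*N(17) = ((-4 + 0) - 1*(-4))*(-10 + 17) = (-4 + 4)*7 = 0*7 = 0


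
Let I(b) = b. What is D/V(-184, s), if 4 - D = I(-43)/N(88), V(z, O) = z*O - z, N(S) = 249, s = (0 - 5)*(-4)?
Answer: -1039/870504 ≈ -0.0011936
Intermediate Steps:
s = 20 (s = -5*(-4) = 20)
V(z, O) = -z + O*z (V(z, O) = O*z - z = -z + O*z)
D = 1039/249 (D = 4 - (-43)/249 = 4 - 1*(-43/249) = 4 + 43/249 = 1039/249 ≈ 4.1727)
D/V(-184, s) = 1039/(249*((-184*(-1 + 20)))) = 1039/(249*((-184*19))) = (1039/249)/(-3496) = (1039/249)*(-1/3496) = -1039/870504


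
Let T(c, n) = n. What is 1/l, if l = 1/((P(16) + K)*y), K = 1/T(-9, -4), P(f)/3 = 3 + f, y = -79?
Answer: -17933/4 ≈ -4483.3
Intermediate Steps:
P(f) = 9 + 3*f (P(f) = 3*(3 + f) = 9 + 3*f)
K = -1/4 (K = 1/(-4) = -1/4 ≈ -0.25000)
l = -4/17933 (l = 1/(((9 + 3*16) - 1/4)*(-79)) = 1/(((9 + 48) - 1/4)*(-79)) = 1/((57 - 1/4)*(-79)) = 1/((227/4)*(-79)) = 1/(-17933/4) = -4/17933 ≈ -0.00022305)
1/l = 1/(-4/17933) = -17933/4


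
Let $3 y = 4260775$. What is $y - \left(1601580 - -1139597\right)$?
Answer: $- \frac{3962756}{3} \approx -1.3209 \cdot 10^{6}$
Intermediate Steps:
$y = \frac{4260775}{3}$ ($y = \frac{1}{3} \cdot 4260775 = \frac{4260775}{3} \approx 1.4203 \cdot 10^{6}$)
$y - \left(1601580 - -1139597\right) = \frac{4260775}{3} - \left(1601580 - -1139597\right) = \frac{4260775}{3} - \left(1601580 + 1139597\right) = \frac{4260775}{3} - 2741177 = - \frac{3962756}{3}$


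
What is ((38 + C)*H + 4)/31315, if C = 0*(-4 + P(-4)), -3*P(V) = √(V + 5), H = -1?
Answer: -34/31315 ≈ -0.0010857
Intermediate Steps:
P(V) = -√(5 + V)/3 (P(V) = -√(V + 5)/3 = -√(5 + V)/3)
C = 0 (C = 0*(-4 - √(5 - 4)/3) = 0*(-4 - √1/3) = 0*(-4 - ⅓*1) = 0*(-4 - ⅓) = 0*(-13/3) = 0)
((38 + C)*H + 4)/31315 = ((38 + 0)*(-1) + 4)/31315 = (38*(-1) + 4)*(1/31315) = (-38 + 4)*(1/31315) = -34*1/31315 = -34/31315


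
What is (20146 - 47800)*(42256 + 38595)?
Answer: -2235853554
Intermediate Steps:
(20146 - 47800)*(42256 + 38595) = -27654*80851 = -2235853554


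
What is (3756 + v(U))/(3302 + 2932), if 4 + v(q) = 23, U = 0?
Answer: 3775/6234 ≈ 0.60555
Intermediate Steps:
v(q) = 19 (v(q) = -4 + 23 = 19)
(3756 + v(U))/(3302 + 2932) = (3756 + 19)/(3302 + 2932) = 3775/6234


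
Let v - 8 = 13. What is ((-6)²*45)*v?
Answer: 34020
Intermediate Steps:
v = 21 (v = 8 + 13 = 21)
((-6)²*45)*v = ((-6)²*45)*21 = (36*45)*21 = 1620*21 = 34020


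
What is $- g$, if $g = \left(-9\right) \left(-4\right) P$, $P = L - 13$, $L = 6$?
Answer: $252$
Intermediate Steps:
$P = -7$ ($P = 6 - 13 = -7$)
$g = -252$ ($g = \left(-9\right) \left(-4\right) \left(-7\right) = 36 \left(-7\right) = -252$)
$- g = \left(-1\right) \left(-252\right) = 252$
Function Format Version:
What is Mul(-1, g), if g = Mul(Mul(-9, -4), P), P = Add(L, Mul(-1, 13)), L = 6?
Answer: 252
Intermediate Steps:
P = -7 (P = Add(6, Mul(-1, 13)) = Add(6, -13) = -7)
g = -252 (g = Mul(Mul(-9, -4), -7) = Mul(36, -7) = -252)
Mul(-1, g) = Mul(-1, -252) = 252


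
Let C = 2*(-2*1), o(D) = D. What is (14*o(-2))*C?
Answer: 112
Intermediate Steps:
C = -4 (C = 2*(-2) = -4)
(14*o(-2))*C = (14*(-2))*(-4) = -28*(-4) = 112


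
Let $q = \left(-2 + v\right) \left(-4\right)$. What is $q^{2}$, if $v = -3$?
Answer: $400$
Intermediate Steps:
$q = 20$ ($q = \left(-2 - 3\right) \left(-4\right) = \left(-5\right) \left(-4\right) = 20$)
$q^{2} = 20^{2} = 400$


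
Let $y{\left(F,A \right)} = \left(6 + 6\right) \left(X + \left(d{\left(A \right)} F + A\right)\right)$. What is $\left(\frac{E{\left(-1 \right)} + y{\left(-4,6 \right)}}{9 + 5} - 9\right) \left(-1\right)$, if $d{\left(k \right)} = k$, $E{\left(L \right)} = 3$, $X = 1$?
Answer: $\frac{327}{14} \approx 23.357$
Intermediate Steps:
$y{\left(F,A \right)} = 12 + 12 A + 12 A F$ ($y{\left(F,A \right)} = \left(6 + 6\right) \left(1 + \left(A F + A\right)\right) = 12 \left(1 + \left(A + A F\right)\right) = 12 \left(1 + A + A F\right) = 12 + 12 A + 12 A F$)
$\left(\frac{E{\left(-1 \right)} + y{\left(-4,6 \right)}}{9 + 5} - 9\right) \left(-1\right) = \left(\frac{3 + \left(12 + 12 \cdot 6 + 12 \cdot 6 \left(-4\right)\right)}{9 + 5} - 9\right) \left(-1\right) = \left(\frac{3 + \left(12 + 72 - 288\right)}{14} - 9\right) \left(-1\right) = \left(\left(3 - 204\right) \frac{1}{14} - 9\right) \left(-1\right) = \left(\left(-201\right) \frac{1}{14} - 9\right) \left(-1\right) = \left(- \frac{201}{14} - 9\right) \left(-1\right) = \left(- \frac{327}{14}\right) \left(-1\right) = \frac{327}{14}$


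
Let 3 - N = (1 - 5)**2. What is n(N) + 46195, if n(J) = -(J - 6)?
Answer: 46214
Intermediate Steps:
N = -13 (N = 3 - (1 - 5)**2 = 3 - 1*(-4)**2 = 3 - 1*16 = 3 - 16 = -13)
n(J) = 6 - J (n(J) = -(-6 + J) = 6 - J)
n(N) + 46195 = (6 - 1*(-13)) + 46195 = (6 + 13) + 46195 = 19 + 46195 = 46214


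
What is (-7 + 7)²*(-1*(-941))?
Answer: 0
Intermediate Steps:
(-7 + 7)²*(-1*(-941)) = 0²*941 = 0*941 = 0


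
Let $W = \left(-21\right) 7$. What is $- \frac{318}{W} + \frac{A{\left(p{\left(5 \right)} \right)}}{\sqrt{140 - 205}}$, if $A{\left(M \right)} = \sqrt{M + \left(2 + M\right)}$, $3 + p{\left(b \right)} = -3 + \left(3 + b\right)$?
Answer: $\frac{106}{49} - \frac{i \sqrt{390}}{65} \approx 2.1633 - 0.30382 i$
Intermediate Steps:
$p{\left(b \right)} = -3 + b$ ($p{\left(b \right)} = -3 + \left(-3 + \left(3 + b\right)\right) = -3 + b$)
$W = -147$
$A{\left(M \right)} = \sqrt{2 + 2 M}$
$- \frac{318}{W} + \frac{A{\left(p{\left(5 \right)} \right)}}{\sqrt{140 - 205}} = - \frac{318}{-147} + \frac{\sqrt{2 + 2 \left(-3 + 5\right)}}{\sqrt{140 - 205}} = \left(-318\right) \left(- \frac{1}{147}\right) + \frac{\sqrt{2 + 2 \cdot 2}}{\sqrt{-65}} = \frac{106}{49} + \frac{\sqrt{2 + 4}}{i \sqrt{65}} = \frac{106}{49} + \sqrt{6} \left(- \frac{i \sqrt{65}}{65}\right) = \frac{106}{49} - \frac{i \sqrt{390}}{65}$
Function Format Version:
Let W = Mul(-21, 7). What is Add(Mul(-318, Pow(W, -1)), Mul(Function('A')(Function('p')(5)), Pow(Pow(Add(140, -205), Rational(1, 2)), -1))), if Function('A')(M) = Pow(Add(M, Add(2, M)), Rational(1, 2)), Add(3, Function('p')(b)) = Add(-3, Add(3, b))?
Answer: Add(Rational(106, 49), Mul(Rational(-1, 65), I, Pow(390, Rational(1, 2)))) ≈ Add(2.1633, Mul(-0.30382, I))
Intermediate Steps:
Function('p')(b) = Add(-3, b) (Function('p')(b) = Add(-3, Add(-3, Add(3, b))) = Add(-3, b))
W = -147
Function('A')(M) = Pow(Add(2, Mul(2, M)), Rational(1, 2))
Add(Mul(-318, Pow(W, -1)), Mul(Function('A')(Function('p')(5)), Pow(Pow(Add(140, -205), Rational(1, 2)), -1))) = Add(Mul(-318, Pow(-147, -1)), Mul(Pow(Add(2, Mul(2, Add(-3, 5))), Rational(1, 2)), Pow(Pow(Add(140, -205), Rational(1, 2)), -1))) = Add(Mul(-318, Rational(-1, 147)), Mul(Pow(Add(2, Mul(2, 2)), Rational(1, 2)), Pow(Pow(-65, Rational(1, 2)), -1))) = Add(Rational(106, 49), Mul(Pow(Add(2, 4), Rational(1, 2)), Pow(Mul(I, Pow(65, Rational(1, 2))), -1))) = Add(Rational(106, 49), Mul(Pow(6, Rational(1, 2)), Mul(Rational(-1, 65), I, Pow(65, Rational(1, 2))))) = Add(Rational(106, 49), Mul(Rational(-1, 65), I, Pow(390, Rational(1, 2))))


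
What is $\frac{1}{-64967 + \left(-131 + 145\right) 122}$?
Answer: $- \frac{1}{63259} \approx -1.5808 \cdot 10^{-5}$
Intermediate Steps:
$\frac{1}{-64967 + \left(-131 + 145\right) 122} = \frac{1}{-64967 + 14 \cdot 122} = \frac{1}{-64967 + 1708} = \frac{1}{-63259} = - \frac{1}{63259}$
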